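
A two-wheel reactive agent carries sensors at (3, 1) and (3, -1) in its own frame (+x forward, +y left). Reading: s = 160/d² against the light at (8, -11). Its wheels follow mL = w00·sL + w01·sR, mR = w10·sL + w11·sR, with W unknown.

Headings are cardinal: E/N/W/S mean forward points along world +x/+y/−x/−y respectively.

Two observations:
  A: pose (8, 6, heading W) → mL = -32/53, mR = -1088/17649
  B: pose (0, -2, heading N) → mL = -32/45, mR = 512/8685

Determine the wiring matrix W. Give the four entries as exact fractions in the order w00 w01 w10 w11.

-1 0 -1/2 1/2

obs A: pose=(8,6,W) → sL=32/53, sR=160/333, mL=-32/53, mR=-1088/17649
obs B: pose=(0,-2,N) → sL=32/45, sR=160/193, mL=-32/45, mR=512/8685
sensor matrix S = [[32/53, 160/333], [32/45, 160/193]]; det S = 4870144/30656313
solve [mL_A; mL_B] = S·[w00; w01] and [mR_A; mR_B] = S·[w10; w11]:
  w00 = -1, w01 = 0, w10 = -1/2, w11 = 1/2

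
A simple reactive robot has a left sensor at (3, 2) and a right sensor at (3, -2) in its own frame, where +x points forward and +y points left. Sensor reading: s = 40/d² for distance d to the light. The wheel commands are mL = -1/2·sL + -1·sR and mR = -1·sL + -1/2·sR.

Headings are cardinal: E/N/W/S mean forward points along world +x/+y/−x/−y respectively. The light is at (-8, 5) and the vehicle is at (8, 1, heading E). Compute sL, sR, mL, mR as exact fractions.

left sensor world pos  = (11, 3); dL² = 365
right sensor world pos = (11, -1); dR² = 397
sL = 40/365 = 8/73
sR = 40/397 = 40/397
mL = -1/2·sL + -1·sR = -4508/28981
mR = -1·sL + -1/2·sR = -4636/28981

8/73 40/397 -4508/28981 -4636/28981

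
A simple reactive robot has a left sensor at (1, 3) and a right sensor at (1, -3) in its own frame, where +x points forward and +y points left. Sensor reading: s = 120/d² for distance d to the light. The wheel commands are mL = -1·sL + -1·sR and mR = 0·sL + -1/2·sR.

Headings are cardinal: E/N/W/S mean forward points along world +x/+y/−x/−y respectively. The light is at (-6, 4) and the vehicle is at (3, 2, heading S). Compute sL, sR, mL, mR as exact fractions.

40/51 8/3 -176/51 -4/3

left sensor world pos  = (6, 1); dL² = 153
right sensor world pos = (0, 1); dR² = 45
sL = 120/153 = 40/51
sR = 120/45 = 8/3
mL = -1·sL + -1·sR = -176/51
mR = 0·sL + -1/2·sR = -4/3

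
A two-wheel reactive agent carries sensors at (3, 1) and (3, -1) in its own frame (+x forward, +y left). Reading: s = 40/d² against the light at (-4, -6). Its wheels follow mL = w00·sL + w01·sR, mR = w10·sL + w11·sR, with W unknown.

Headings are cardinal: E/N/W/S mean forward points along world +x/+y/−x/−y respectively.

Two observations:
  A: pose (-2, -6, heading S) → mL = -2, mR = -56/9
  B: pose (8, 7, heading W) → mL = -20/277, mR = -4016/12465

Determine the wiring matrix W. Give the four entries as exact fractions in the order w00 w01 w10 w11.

0 -1/2 -1 -1

obs A: pose=(-2,-6,S) → sL=20/9, sR=4, mL=-2, mR=-56/9
obs B: pose=(8,7,W) → sL=8/45, sR=40/277, mL=-20/277, mR=-4016/12465
sensor matrix S = [[20/9, 4], [8/45, 40/277]]; det S = -4864/12465
solve [mL_A; mL_B] = S·[w00; w01] and [mR_A; mR_B] = S·[w10; w11]:
  w00 = 0, w01 = -1/2, w10 = -1, w11 = -1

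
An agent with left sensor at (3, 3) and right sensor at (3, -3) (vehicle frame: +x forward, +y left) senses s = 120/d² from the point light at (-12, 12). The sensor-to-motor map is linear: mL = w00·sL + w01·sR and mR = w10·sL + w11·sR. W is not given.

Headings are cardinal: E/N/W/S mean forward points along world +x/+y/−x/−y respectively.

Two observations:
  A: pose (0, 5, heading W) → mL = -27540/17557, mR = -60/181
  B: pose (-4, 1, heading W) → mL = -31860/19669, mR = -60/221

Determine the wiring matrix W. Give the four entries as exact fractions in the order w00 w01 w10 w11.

obs A: pose=(0,5,W) → sL=120/181, sR=120/97, mL=-27540/17557, mR=-60/181
obs B: pose=(-4,1,W) → sL=120/221, sR=120/89, mL=-31860/19669, mR=-60/221
sensor matrix S = [[120/181, 120/97], [120/221, 120/89]]; det S = 76723200/345328633
solve [mL_A; mL_B] = S·[w00; w01] and [mR_A; mR_B] = S·[w10; w11]:
  w00 = -1/2, w01 = -1, w10 = -1/2, w11 = 0

-1/2 -1 -1/2 0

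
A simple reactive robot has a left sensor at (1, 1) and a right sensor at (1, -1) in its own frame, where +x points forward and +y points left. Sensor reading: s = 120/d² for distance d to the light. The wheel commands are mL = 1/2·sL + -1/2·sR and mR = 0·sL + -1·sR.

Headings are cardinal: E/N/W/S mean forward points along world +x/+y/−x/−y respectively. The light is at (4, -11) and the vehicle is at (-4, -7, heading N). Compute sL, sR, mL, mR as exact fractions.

left sensor world pos  = (-5, -6); dL² = 106
right sensor world pos = (-3, -6); dR² = 74
sL = 120/106 = 60/53
sR = 120/74 = 60/37
mL = 1/2·sL + -1/2·sR = -480/1961
mR = 0·sL + -1·sR = -60/37

60/53 60/37 -480/1961 -60/37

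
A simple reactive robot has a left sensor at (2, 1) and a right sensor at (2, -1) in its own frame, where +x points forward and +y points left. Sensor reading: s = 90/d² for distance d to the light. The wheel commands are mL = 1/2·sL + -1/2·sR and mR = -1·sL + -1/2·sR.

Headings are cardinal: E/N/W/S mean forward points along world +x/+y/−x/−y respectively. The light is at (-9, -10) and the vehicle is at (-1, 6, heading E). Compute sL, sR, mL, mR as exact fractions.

90/389 18/65 -576/25285 -9351/25285

left sensor world pos  = (1, 7); dL² = 389
right sensor world pos = (1, 5); dR² = 325
sL = 90/389 = 90/389
sR = 90/325 = 18/65
mL = 1/2·sL + -1/2·sR = -576/25285
mR = -1·sL + -1/2·sR = -9351/25285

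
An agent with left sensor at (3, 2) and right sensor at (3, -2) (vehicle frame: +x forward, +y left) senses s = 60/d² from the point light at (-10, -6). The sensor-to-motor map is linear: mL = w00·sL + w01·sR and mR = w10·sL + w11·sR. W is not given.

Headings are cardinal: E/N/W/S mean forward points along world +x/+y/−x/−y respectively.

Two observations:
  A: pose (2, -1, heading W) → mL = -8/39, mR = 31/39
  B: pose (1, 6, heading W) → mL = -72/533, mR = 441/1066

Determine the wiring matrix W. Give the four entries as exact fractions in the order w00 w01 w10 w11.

obs A: pose=(2,-1,W) → sL=2/3, sR=6/13, mL=-8/39, mR=31/39
obs B: pose=(1,6,W) → sL=15/41, sR=3/13, mL=-72/533, mR=441/1066
sensor matrix S = [[2/3, 6/13], [15/41, 3/13]]; det S = -8/533
solve [mL_A; mL_B] = S·[w00; w01] and [mR_A; mR_B] = S·[w10; w11]:
  w00 = -1, w01 = 1, w10 = 1/2, w11 = 1

-1 1 1/2 1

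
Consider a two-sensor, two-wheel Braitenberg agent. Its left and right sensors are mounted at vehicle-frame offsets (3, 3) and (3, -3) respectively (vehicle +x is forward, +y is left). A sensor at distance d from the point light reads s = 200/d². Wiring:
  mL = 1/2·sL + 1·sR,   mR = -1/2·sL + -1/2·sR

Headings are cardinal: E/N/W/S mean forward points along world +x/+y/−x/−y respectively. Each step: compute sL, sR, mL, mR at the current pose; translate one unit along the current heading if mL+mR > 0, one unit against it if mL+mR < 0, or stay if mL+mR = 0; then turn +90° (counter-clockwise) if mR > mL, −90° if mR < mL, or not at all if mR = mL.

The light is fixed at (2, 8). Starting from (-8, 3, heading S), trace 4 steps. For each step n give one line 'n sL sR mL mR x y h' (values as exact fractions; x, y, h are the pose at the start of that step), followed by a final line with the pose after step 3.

0 200/113 200/233 45900/26329 -34600/26329 -8 3 S
1 4/5 100/89 678/445 -428/445 -8 2 W
2 40/41 200/73 9660/2993 -5560/2993 -9 2 N
3 50/17 25/16 825/272 -1225/544 -9 3 E
final -8 3 S

n=0: pose=(-8,3,S); sL=200/113, sR=200/233; mL=45900/26329, mR=-34600/26329; mL+mR=100/233 → advance +1; mR−mL=-80500/26329 → turn -1·90°
n=1: pose=(-8,2,W); sL=4/5, sR=100/89; mL=678/445, mR=-428/445; mL+mR=50/89 → advance +1; mR−mL=-1106/445 → turn -1·90°
n=2: pose=(-9,2,N); sL=40/41, sR=200/73; mL=9660/2993, mR=-5560/2993; mL+mR=100/73 → advance +1; mR−mL=-15220/2993 → turn -1·90°
n=3: pose=(-9,3,E); sL=50/17, sR=25/16; mL=825/272, mR=-1225/544; mL+mR=25/32 → advance +1; mR−mL=-2875/544 → turn -1·90°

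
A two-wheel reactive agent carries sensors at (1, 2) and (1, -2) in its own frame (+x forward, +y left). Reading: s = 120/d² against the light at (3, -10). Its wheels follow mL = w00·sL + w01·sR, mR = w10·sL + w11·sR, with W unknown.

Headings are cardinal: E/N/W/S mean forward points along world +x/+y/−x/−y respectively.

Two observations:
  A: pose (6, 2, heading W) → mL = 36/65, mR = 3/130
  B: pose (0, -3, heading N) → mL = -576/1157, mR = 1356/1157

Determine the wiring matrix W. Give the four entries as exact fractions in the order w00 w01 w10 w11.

1 -1 -1/2 1

obs A: pose=(6,2,W) → sL=15/13, sR=3/5, mL=36/65, mR=3/130
obs B: pose=(0,-3,N) → sL=120/89, sR=24/13, mL=-576/1157, mR=1356/1157
sensor matrix S = [[15/13, 3/5], [120/89, 24/13]]; det S = 19872/15041
solve [mL_A; mL_B] = S·[w00; w01] and [mR_A; mR_B] = S·[w10; w11]:
  w00 = 1, w01 = -1, w10 = -1/2, w11 = 1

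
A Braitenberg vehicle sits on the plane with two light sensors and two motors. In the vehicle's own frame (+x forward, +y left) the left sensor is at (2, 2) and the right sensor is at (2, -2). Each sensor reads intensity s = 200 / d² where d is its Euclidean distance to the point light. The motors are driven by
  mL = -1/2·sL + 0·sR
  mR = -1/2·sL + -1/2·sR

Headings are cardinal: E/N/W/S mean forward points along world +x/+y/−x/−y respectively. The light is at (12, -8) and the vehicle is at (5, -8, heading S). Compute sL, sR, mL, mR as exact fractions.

200/29 40/17 -100/29 -2280/493

left sensor world pos  = (7, -10); dL² = 29
right sensor world pos = (3, -10); dR² = 85
sL = 200/29 = 200/29
sR = 200/85 = 40/17
mL = -1/2·sL + 0·sR = -100/29
mR = -1/2·sL + -1/2·sR = -2280/493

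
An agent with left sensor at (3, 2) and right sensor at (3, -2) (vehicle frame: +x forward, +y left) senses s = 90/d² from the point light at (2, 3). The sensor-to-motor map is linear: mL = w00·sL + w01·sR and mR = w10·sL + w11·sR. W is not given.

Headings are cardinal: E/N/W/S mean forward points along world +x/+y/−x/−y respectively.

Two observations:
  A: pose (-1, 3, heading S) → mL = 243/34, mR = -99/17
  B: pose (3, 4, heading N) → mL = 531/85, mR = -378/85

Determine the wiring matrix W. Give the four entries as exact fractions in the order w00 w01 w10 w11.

1/2 1 -1/2 -1/2

obs A: pose=(-1,3,S) → sL=9, sR=45/17, mL=243/34, mR=-99/17
obs B: pose=(3,4,N) → sL=90/17, sR=18/5, mL=531/85, mR=-378/85
sensor matrix S = [[9, 45/17], [90/17, 18/5]]; det S = 26568/1445
solve [mL_A; mL_B] = S·[w00; w01] and [mR_A; mR_B] = S·[w10; w11]:
  w00 = 1/2, w01 = 1, w10 = -1/2, w11 = -1/2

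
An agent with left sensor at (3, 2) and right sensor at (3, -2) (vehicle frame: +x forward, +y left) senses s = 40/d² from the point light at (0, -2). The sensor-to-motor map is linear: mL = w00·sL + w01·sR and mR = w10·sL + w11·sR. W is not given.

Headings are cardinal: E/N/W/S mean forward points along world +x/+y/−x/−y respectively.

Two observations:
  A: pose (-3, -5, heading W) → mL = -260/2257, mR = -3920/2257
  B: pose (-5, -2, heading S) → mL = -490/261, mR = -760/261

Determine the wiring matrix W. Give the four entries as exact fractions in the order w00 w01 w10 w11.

-1 1/2 -1 -1

obs A: pose=(-3,-5,W) → sL=40/61, sR=40/37, mL=-260/2257, mR=-3920/2257
obs B: pose=(-5,-2,S) → sL=20/9, sR=20/29, mL=-490/261, mR=-760/261
sensor matrix S = [[40/61, 40/37], [20/9, 20/29]]; det S = -1148800/589077
solve [mL_A; mL_B] = S·[w00; w01] and [mR_A; mR_B] = S·[w10; w11]:
  w00 = -1, w01 = 1/2, w10 = -1, w11 = -1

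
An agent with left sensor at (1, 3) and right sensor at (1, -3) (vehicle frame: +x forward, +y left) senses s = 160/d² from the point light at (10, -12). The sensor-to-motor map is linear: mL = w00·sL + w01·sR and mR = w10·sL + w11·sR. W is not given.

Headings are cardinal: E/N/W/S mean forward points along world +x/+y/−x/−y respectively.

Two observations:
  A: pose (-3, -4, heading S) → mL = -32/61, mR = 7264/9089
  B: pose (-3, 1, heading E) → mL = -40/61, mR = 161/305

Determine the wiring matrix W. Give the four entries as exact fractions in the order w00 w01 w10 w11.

obs A: pose=(-3,-4,S) → sL=160/149, sR=32/61, mL=-32/61, mR=7264/9089
obs B: pose=(-3,1,E) → sL=2/5, sR=40/61, mL=-40/61, mR=161/305
sensor matrix S = [[160/149, 32/61], [2/5, 40/61]]; det S = 22464/45445
solve [mL_A; mL_B] = S·[w00; w01] and [mR_A; mR_B] = S·[w10; w11]:
  w00 = 0, w01 = -1, w10 = 1/2, w11 = 1/2

0 -1 1/2 1/2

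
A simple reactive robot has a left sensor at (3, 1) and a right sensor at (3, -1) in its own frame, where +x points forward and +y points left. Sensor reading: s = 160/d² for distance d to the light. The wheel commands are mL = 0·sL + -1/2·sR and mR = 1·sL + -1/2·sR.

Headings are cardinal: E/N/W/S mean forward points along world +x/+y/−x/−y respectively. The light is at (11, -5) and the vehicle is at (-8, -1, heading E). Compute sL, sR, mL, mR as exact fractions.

160/281 32/53 -16/53 3984/14893

left sensor world pos  = (-5, 0); dL² = 281
right sensor world pos = (-5, -2); dR² = 265
sL = 160/281 = 160/281
sR = 160/265 = 32/53
mL = 0·sL + -1/2·sR = -16/53
mR = 1·sL + -1/2·sR = 3984/14893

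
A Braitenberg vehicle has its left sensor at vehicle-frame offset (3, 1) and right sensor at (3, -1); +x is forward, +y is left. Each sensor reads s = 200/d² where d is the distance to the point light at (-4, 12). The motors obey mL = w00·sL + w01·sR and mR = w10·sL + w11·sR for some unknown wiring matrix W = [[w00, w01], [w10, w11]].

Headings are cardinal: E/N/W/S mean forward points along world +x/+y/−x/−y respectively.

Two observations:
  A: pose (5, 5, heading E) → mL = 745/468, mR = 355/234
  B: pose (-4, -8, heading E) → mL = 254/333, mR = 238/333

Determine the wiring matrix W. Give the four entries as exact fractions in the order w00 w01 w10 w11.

obs A: pose=(5,5,E) → sL=10/9, sR=25/26, mL=745/468, mR=355/234
obs B: pose=(-4,-8,E) → sL=20/37, sR=4/9, mL=254/333, mR=238/333
sensor matrix S = [[10/9, 25/26], [20/37, 4/9]]; det S = -1010/38961
solve [mL_A; mL_B] = S·[w00; w01] and [mR_A; mR_B] = S·[w10; w11]:
  w00 = 1, w01 = 1/2, w10 = 1/2, w11 = 1

1 1/2 1/2 1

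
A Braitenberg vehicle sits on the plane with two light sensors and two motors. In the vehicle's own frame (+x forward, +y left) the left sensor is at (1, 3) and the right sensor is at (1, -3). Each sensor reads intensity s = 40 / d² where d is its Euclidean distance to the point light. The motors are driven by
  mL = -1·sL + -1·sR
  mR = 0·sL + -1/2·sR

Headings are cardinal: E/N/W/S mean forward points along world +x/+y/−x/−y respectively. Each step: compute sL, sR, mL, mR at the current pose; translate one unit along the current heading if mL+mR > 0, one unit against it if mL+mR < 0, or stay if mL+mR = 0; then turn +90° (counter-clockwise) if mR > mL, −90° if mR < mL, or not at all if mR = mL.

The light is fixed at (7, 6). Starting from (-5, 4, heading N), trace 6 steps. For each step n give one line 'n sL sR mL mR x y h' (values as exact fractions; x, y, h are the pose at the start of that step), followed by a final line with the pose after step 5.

n=0: pose=(-5,4,N); sL=20/113, sR=20/41; mL=-3080/4633, mR=-10/41; mL+mR=-4210/4633 → advance -1; mR−mL=1950/4633 → turn +1·90°
n=1: pose=(-5,3,W); sL=8/41, sR=40/169; mL=-2992/6929, mR=-20/169; mL+mR=-3812/6929 → advance -1; mR−mL=2172/6929 → turn +1·90°
n=2: pose=(-4,3,S); sL=1/2, sR=10/53; mL=-73/106, mR=-5/53; mL+mR=-83/106 → advance -1; mR−mL=63/106 → turn +1·90°
n=3: pose=(-4,4,E); sL=40/101, sR=8/25; mL=-1808/2525, mR=-4/25; mL+mR=-2212/2525 → advance -1; mR−mL=1404/2525 → turn +1·90°
n=4: pose=(-5,4,N); sL=20/113, sR=20/41; mL=-3080/4633, mR=-10/41; mL+mR=-4210/4633 → advance -1; mR−mL=1950/4633 → turn +1·90°
n=5: pose=(-5,3,W); sL=8/41, sR=40/169; mL=-2992/6929, mR=-20/169; mL+mR=-3812/6929 → advance -1; mR−mL=2172/6929 → turn +1·90°

0 20/113 20/41 -3080/4633 -10/41 -5 4 N
1 8/41 40/169 -2992/6929 -20/169 -5 3 W
2 1/2 10/53 -73/106 -5/53 -4 3 S
3 40/101 8/25 -1808/2525 -4/25 -4 4 E
4 20/113 20/41 -3080/4633 -10/41 -5 4 N
5 8/41 40/169 -2992/6929 -20/169 -5 3 W
final -4 3 S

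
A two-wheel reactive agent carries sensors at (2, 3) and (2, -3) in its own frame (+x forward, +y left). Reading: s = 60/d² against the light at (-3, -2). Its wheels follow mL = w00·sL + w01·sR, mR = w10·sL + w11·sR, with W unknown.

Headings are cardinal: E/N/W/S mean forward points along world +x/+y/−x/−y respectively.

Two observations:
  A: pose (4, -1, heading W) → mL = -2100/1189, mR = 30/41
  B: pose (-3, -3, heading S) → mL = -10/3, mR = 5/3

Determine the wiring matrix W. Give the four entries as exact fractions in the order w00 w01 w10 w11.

-1/2 -1/2 0 1/2

obs A: pose=(4,-1,W) → sL=60/29, sR=60/41, mL=-2100/1189, mR=30/41
obs B: pose=(-3,-3,S) → sL=10/3, sR=10/3, mL=-10/3, mR=5/3
sensor matrix S = [[60/29, 60/41], [10/3, 10/3]]; det S = 2400/1189
solve [mL_A; mL_B] = S·[w00; w01] and [mR_A; mR_B] = S·[w10; w11]:
  w00 = -1/2, w01 = -1/2, w10 = 0, w11 = 1/2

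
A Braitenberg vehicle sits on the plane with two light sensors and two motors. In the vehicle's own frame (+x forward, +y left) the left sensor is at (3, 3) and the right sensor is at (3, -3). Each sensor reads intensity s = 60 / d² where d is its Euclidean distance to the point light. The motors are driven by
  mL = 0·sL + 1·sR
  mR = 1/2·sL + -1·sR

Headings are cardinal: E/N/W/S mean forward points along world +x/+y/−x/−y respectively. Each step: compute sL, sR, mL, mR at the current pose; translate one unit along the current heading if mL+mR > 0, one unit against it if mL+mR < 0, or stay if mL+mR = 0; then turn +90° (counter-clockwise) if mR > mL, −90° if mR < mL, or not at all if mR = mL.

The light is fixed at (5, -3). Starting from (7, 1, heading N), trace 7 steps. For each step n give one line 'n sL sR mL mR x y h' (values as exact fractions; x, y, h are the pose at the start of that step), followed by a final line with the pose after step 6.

n=0: pose=(7,1,N); sL=6/5, sR=30/37; mL=30/37, mR=-39/185; mL+mR=3/5 → advance +1; mR−mL=-189/185 → turn -1·90°
n=1: pose=(7,2,E); sL=60/89, sR=60/29; mL=60/29, mR=-4470/2581; mL+mR=30/89 → advance +1; mR−mL=-9810/2581 → turn -1·90°
n=2: pose=(8,2,S); sL=3/2, sR=15; mL=15, mR=-57/4; mL+mR=3/4 → advance +1; mR−mL=-117/4 → turn -1·90°
n=3: pose=(8,1,W); sL=60, sR=60/49; mL=60/49, mR=1410/49; mL+mR=30 → advance +1; mR−mL=1350/49 → turn +1·90°
n=4: pose=(7,1,S); sL=30/13, sR=30; mL=30, mR=-375/13; mL+mR=15/13 → advance +1; mR−mL=-765/13 → turn -1·90°
n=5: pose=(7,0,W); sL=60, sR=60/37; mL=60/37, mR=1050/37; mL+mR=30 → advance +1; mR−mL=990/37 → turn +1·90°
n=6: pose=(6,0,S); sL=15/4, sR=15; mL=15, mR=-105/8; mL+mR=15/8 → advance +1; mR−mL=-225/8 → turn -1·90°

0 6/5 30/37 30/37 -39/185 7 1 N
1 60/89 60/29 60/29 -4470/2581 7 2 E
2 3/2 15 15 -57/4 8 2 S
3 60 60/49 60/49 1410/49 8 1 W
4 30/13 30 30 -375/13 7 1 S
5 60 60/37 60/37 1050/37 7 0 W
6 15/4 15 15 -105/8 6 0 S
final 6 -1 W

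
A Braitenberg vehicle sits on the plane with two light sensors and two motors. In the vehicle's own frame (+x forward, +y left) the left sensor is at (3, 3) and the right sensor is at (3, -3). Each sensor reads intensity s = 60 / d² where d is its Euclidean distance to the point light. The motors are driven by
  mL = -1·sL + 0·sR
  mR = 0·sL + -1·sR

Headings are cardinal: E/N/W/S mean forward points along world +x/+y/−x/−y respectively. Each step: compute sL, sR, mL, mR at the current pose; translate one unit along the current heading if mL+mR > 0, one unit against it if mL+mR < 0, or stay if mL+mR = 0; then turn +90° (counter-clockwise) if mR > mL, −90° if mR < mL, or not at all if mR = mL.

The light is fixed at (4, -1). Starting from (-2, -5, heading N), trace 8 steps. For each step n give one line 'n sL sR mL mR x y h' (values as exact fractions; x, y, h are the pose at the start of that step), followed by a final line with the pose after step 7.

0 30/41 6 -30/41 -6 -2 -5 N
1 60/13 60/73 -60/13 -60/73 -2 -6 E
2 15/26 3 -15/26 -3 -3 -6 N
3 12/5 60/97 -12/5 -60/97 -3 -7 E
4 6/13 30/17 -6/13 -30/17 -4 -7 N
5 60/41 12/25 -60/41 -12/25 -4 -8 E
6 3/8 15/13 -3/8 -15/13 -5 -8 N
7 60/61 60/157 -60/61 -60/157 -5 -9 E
final -6 -9 N

n=0: pose=(-2,-5,N); sL=30/41, sR=6; mL=-30/41, mR=-6; mL+mR=-276/41 → advance -1; mR−mL=-216/41 → turn -1·90°
n=1: pose=(-2,-6,E); sL=60/13, sR=60/73; mL=-60/13, mR=-60/73; mL+mR=-5160/949 → advance -1; mR−mL=3600/949 → turn +1·90°
n=2: pose=(-3,-6,N); sL=15/26, sR=3; mL=-15/26, mR=-3; mL+mR=-93/26 → advance -1; mR−mL=-63/26 → turn -1·90°
n=3: pose=(-3,-7,E); sL=12/5, sR=60/97; mL=-12/5, mR=-60/97; mL+mR=-1464/485 → advance -1; mR−mL=864/485 → turn +1·90°
n=4: pose=(-4,-7,N); sL=6/13, sR=30/17; mL=-6/13, mR=-30/17; mL+mR=-492/221 → advance -1; mR−mL=-288/221 → turn -1·90°
n=5: pose=(-4,-8,E); sL=60/41, sR=12/25; mL=-60/41, mR=-12/25; mL+mR=-1992/1025 → advance -1; mR−mL=1008/1025 → turn +1·90°
n=6: pose=(-5,-8,N); sL=3/8, sR=15/13; mL=-3/8, mR=-15/13; mL+mR=-159/104 → advance -1; mR−mL=-81/104 → turn -1·90°
n=7: pose=(-5,-9,E); sL=60/61, sR=60/157; mL=-60/61, mR=-60/157; mL+mR=-13080/9577 → advance -1; mR−mL=5760/9577 → turn +1·90°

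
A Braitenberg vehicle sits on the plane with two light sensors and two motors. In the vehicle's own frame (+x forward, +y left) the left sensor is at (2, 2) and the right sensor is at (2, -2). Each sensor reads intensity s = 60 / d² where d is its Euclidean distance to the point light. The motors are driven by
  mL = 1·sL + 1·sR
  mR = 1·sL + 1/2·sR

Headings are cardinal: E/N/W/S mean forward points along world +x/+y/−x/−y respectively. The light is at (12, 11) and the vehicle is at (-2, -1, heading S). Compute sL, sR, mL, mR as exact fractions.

left sensor world pos  = (0, -3); dL² = 340
right sensor world pos = (-4, -3); dR² = 452
sL = 60/340 = 3/17
sR = 60/452 = 15/113
mL = 1·sL + 1·sR = 594/1921
mR = 1·sL + 1/2·sR = 933/3842

3/17 15/113 594/1921 933/3842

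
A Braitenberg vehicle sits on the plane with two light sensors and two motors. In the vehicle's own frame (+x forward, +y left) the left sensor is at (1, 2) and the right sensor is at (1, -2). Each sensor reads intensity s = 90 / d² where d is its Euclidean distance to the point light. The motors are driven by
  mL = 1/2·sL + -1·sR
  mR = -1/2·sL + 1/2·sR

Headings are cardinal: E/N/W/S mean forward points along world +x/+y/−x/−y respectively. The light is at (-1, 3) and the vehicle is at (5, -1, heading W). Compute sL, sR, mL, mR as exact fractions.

90/61 90/29 -4185/1769 1440/1769

left sensor world pos  = (4, -3); dL² = 61
right sensor world pos = (4, 1); dR² = 29
sL = 90/61 = 90/61
sR = 90/29 = 90/29
mL = 1/2·sL + -1·sR = -4185/1769
mR = -1/2·sL + 1/2·sR = 1440/1769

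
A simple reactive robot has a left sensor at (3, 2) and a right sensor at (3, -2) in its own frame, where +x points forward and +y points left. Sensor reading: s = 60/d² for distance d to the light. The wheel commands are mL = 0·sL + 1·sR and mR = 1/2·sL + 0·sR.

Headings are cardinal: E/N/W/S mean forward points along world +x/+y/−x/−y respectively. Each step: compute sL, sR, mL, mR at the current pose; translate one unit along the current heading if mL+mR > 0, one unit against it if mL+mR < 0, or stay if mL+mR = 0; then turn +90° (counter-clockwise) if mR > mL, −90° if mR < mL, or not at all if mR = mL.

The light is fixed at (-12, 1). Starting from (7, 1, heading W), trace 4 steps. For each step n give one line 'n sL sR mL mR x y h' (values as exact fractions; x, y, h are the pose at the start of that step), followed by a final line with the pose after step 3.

n=0: pose=(7,1,W); sL=3/13, sR=3/13; mL=3/13, mR=3/26; mL+mR=9/26 → advance +1; mR−mL=-3/26 → turn -1·90°
n=1: pose=(6,1,N); sL=12/53, sR=60/409; mL=60/409, mR=6/53; mL+mR=5634/21677 → advance +1; mR−mL=-726/21677 → turn -1·90°
n=2: pose=(6,2,E); sL=2/15, sR=30/221; mL=30/221, mR=1/15; mL+mR=671/3315 → advance +1; mR−mL=-229/3315 → turn -1·90°
n=3: pose=(7,2,S); sL=12/89, sR=60/293; mL=60/293, mR=6/89; mL+mR=7098/26077 → advance +1; mR−mL=-3582/26077 → turn -1·90°

0 3/13 3/13 3/13 3/26 7 1 W
1 12/53 60/409 60/409 6/53 6 1 N
2 2/15 30/221 30/221 1/15 6 2 E
3 12/89 60/293 60/293 6/89 7 2 S
final 7 1 W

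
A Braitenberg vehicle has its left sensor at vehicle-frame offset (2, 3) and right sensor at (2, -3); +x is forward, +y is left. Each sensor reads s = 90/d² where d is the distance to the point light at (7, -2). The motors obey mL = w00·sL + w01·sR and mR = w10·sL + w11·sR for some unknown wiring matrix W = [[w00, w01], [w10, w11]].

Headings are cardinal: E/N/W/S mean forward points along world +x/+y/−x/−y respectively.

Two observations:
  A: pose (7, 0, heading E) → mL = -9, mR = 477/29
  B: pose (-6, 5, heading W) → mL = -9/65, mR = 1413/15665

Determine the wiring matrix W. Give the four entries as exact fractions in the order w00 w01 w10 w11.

obs A: pose=(7,0,E) → sL=90/29, sR=18, mL=-9, mR=477/29
obs B: pose=(-6,5,W) → sL=90/241, sR=18/65, mL=-9/65, mR=1413/15665
sensor matrix S = [[90/29, 18], [90/241, 18/65]]; det S = -532656/90857
solve [mL_A; mL_B] = S·[w00; w01] and [mR_A; mR_B] = S·[w10; w11]:
  w00 = 0, w01 = -1/2, w10 = -1/2, w11 = 1

0 -1/2 -1/2 1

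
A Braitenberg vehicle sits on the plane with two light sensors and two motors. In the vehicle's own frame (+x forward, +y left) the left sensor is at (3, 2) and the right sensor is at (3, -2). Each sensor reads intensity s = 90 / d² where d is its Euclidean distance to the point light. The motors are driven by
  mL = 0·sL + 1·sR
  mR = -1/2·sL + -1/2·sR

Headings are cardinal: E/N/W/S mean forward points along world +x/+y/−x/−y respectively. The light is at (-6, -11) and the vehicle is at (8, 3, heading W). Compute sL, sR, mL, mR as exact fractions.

18/53 90/377 90/377 -5778/19981

left sensor world pos  = (5, 1); dL² = 265
right sensor world pos = (5, 5); dR² = 377
sL = 90/265 = 18/53
sR = 90/377 = 90/377
mL = 0·sL + 1·sR = 90/377
mR = -1/2·sL + -1/2·sR = -5778/19981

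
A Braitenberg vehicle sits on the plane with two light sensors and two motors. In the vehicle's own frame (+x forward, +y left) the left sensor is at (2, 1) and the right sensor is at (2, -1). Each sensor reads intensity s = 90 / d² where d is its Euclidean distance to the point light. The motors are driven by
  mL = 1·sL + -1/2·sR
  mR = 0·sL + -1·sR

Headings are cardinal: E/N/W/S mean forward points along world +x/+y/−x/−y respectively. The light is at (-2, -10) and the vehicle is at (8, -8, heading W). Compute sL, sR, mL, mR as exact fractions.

18/13 90/73 729/949 -90/73

left sensor world pos  = (6, -9); dL² = 65
right sensor world pos = (6, -7); dR² = 73
sL = 90/65 = 18/13
sR = 90/73 = 90/73
mL = 1·sL + -1/2·sR = 729/949
mR = 0·sL + -1·sR = -90/73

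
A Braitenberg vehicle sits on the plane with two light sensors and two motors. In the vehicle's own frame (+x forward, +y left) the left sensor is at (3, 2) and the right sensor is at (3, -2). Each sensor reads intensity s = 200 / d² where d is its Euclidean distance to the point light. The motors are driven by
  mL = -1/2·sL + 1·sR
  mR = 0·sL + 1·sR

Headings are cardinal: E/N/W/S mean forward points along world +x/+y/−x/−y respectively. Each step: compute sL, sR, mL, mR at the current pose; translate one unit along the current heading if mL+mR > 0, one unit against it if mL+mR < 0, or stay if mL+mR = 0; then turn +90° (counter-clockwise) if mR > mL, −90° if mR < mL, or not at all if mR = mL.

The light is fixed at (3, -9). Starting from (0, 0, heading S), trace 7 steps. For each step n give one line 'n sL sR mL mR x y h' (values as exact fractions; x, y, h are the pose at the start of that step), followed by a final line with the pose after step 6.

n=0: pose=(0,0,S); sL=200/37, sR=200/61; mL=1300/2257, mR=200/61; mL+mR=8700/2257 → advance +1; mR−mL=100/37 → turn +1·90°
n=1: pose=(0,-1,E); sL=2, sR=50/9; mL=41/9, mR=50/9; mL+mR=91/9 → advance +1; mR−mL=1 → turn +1·90°
n=2: pose=(1,-1,N); sL=200/137, sR=200/121; mL=15300/16577, mR=200/121; mL+mR=42700/16577 → advance +1; mR−mL=100/137 → turn +1·90°
n=3: pose=(1,0,W); sL=100/37, sR=100/73; mL=50/2701, mR=100/73; mL+mR=3750/2701 → advance +1; mR−mL=50/37 → turn +1·90°
n=4: pose=(0,0,S); sL=200/37, sR=200/61; mL=1300/2257, mR=200/61; mL+mR=8700/2257 → advance +1; mR−mL=100/37 → turn +1·90°
n=5: pose=(0,-1,E); sL=2, sR=50/9; mL=41/9, mR=50/9; mL+mR=91/9 → advance +1; mR−mL=1 → turn +1·90°
n=6: pose=(1,-1,N); sL=200/137, sR=200/121; mL=15300/16577, mR=200/121; mL+mR=42700/16577 → advance +1; mR−mL=100/137 → turn +1·90°

0 200/37 200/61 1300/2257 200/61 0 0 S
1 2 50/9 41/9 50/9 0 -1 E
2 200/137 200/121 15300/16577 200/121 1 -1 N
3 100/37 100/73 50/2701 100/73 1 0 W
4 200/37 200/61 1300/2257 200/61 0 0 S
5 2 50/9 41/9 50/9 0 -1 E
6 200/137 200/121 15300/16577 200/121 1 -1 N
final 1 0 W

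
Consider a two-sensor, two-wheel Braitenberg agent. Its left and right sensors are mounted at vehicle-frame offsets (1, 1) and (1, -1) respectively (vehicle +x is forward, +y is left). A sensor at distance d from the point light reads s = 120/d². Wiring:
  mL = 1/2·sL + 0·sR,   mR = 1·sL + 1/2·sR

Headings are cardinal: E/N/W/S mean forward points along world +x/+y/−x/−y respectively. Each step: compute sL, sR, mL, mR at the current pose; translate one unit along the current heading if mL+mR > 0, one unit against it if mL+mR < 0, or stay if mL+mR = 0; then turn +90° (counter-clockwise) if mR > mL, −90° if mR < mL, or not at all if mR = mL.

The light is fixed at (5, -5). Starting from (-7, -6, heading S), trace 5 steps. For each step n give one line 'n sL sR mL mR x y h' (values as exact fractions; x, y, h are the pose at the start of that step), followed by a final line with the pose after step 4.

n=0: pose=(-7,-6,S); sL=24/25, sR=120/173; mL=12/25, mR=5652/4325; mL+mR=7728/4325 → advance +1; mR−mL=3576/4325 → turn +1·90°
n=1: pose=(-7,-7,E); sL=60/61, sR=12/13; mL=30/61, mR=1146/793; mL+mR=1536/793 → advance +1; mR−mL=756/793 → turn +1·90°
n=2: pose=(-6,-7,N); sL=24/29, sR=120/101; mL=12/29, mR=4164/2929; mL+mR=5376/2929 → advance +1; mR−mL=2952/2929 → turn +1·90°
n=3: pose=(-6,-6,W); sL=30/37, sR=5/6; mL=15/37, mR=545/444; mL+mR=725/444 → advance +1; mR−mL=365/444 → turn +1·90°
n=4: pose=(-7,-6,S); sL=24/25, sR=120/173; mL=12/25, mR=5652/4325; mL+mR=7728/4325 → advance +1; mR−mL=3576/4325 → turn +1·90°

0 24/25 120/173 12/25 5652/4325 -7 -6 S
1 60/61 12/13 30/61 1146/793 -7 -7 E
2 24/29 120/101 12/29 4164/2929 -6 -7 N
3 30/37 5/6 15/37 545/444 -6 -6 W
4 24/25 120/173 12/25 5652/4325 -7 -6 S
final -7 -7 E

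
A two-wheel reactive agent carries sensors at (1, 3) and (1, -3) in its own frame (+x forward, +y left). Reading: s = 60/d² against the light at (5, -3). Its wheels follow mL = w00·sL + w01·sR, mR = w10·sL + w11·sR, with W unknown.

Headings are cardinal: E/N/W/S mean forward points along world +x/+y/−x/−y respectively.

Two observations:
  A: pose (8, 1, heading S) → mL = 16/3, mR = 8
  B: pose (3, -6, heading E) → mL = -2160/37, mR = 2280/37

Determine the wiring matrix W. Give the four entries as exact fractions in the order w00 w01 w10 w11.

obs A: pose=(8,1,S) → sL=4/3, sR=20/3, mL=16/3, mR=8
obs B: pose=(3,-6,E) → sL=60, sR=60/37, mL=-2160/37, mR=2280/37
sensor matrix S = [[4/3, 20/3], [60, 60/37]]; det S = -14720/37
solve [mL_A; mL_B] = S·[w00; w01] and [mR_A; mR_B] = S·[w10; w11]:
  w00 = -1, w01 = 1, w10 = 1, w11 = 1

-1 1 1 1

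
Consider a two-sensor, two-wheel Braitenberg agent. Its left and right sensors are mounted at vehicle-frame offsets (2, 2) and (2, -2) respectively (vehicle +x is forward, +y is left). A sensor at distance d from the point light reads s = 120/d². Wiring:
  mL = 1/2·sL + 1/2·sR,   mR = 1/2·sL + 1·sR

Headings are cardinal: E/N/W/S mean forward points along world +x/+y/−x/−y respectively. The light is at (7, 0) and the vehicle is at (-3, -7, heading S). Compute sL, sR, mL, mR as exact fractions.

left sensor world pos  = (-1, -9); dL² = 145
right sensor world pos = (-5, -9); dR² = 225
sL = 120/145 = 24/29
sR = 120/225 = 8/15
mL = 1/2·sL + 1/2·sR = 296/435
mR = 1/2·sL + 1·sR = 412/435

24/29 8/15 296/435 412/435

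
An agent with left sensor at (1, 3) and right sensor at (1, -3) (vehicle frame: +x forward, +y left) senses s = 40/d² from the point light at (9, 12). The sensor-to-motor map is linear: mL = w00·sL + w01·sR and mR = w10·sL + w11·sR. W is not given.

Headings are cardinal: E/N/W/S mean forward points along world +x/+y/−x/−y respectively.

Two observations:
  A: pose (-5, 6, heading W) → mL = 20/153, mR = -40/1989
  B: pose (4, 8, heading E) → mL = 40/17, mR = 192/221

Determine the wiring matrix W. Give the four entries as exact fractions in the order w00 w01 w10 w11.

obs A: pose=(-5,6,W) → sL=20/153, sR=20/117, mL=20/153, mR=-40/1989
obs B: pose=(4,8,E) → sL=40/17, sR=8/13, mL=40/17, mR=192/221
sensor matrix S = [[20/153, 20/117], [40/17, 8/13]]; det S = -640/1989
solve [mL_A; mL_B] = S·[w00; w01] and [mR_A; mR_B] = S·[w10; w11]:
  w00 = 1, w01 = 0, w10 = 1/2, w11 = -1/2

1 0 1/2 -1/2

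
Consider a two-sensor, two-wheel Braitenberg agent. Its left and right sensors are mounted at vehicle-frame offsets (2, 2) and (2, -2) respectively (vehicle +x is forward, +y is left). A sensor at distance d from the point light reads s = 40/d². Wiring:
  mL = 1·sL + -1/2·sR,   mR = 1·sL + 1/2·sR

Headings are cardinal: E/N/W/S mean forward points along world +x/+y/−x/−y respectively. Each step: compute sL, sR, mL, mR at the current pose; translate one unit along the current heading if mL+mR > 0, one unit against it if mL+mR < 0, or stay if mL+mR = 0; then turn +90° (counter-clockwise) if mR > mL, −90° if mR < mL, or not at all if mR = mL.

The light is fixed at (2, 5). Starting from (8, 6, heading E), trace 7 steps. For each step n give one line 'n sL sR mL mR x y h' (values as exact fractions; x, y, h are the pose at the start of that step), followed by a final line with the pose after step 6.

0 40/73 8/13 228/949 812/949 8 6 E
1 20/17 4/9 146/153 214/153 9 6 N
2 8/5 40/41 228/205 428/205 9 7 W
3 5/8 5/2 -5/8 15/8 8 7 S
4 40/73 8/13 228/949 812/949 8 6 E
5 20/17 4/9 146/153 214/153 9 6 N
6 8/5 40/41 228/205 428/205 9 7 W
final 8 7 S

n=0: pose=(8,6,E); sL=40/73, sR=8/13; mL=228/949, mR=812/949; mL+mR=80/73 → advance +1; mR−mL=8/13 → turn +1·90°
n=1: pose=(9,6,N); sL=20/17, sR=4/9; mL=146/153, mR=214/153; mL+mR=40/17 → advance +1; mR−mL=4/9 → turn +1·90°
n=2: pose=(9,7,W); sL=8/5, sR=40/41; mL=228/205, mR=428/205; mL+mR=16/5 → advance +1; mR−mL=40/41 → turn +1·90°
n=3: pose=(8,7,S); sL=5/8, sR=5/2; mL=-5/8, mR=15/8; mL+mR=5/4 → advance +1; mR−mL=5/2 → turn +1·90°
n=4: pose=(8,6,E); sL=40/73, sR=8/13; mL=228/949, mR=812/949; mL+mR=80/73 → advance +1; mR−mL=8/13 → turn +1·90°
n=5: pose=(9,6,N); sL=20/17, sR=4/9; mL=146/153, mR=214/153; mL+mR=40/17 → advance +1; mR−mL=4/9 → turn +1·90°
n=6: pose=(9,7,W); sL=8/5, sR=40/41; mL=228/205, mR=428/205; mL+mR=16/5 → advance +1; mR−mL=40/41 → turn +1·90°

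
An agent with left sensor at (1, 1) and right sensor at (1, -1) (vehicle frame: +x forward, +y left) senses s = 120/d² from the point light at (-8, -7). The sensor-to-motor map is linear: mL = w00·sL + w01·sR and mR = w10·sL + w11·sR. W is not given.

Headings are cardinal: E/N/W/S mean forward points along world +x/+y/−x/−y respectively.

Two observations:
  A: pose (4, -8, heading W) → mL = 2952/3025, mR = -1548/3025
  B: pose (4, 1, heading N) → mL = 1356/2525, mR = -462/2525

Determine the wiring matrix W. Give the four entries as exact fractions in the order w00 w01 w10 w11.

1/2 1/2 1/2 -1

obs A: pose=(4,-8,W) → sL=24/25, sR=120/121, mL=2952/3025, mR=-1548/3025
obs B: pose=(4,1,N) → sL=60/101, sR=12/25, mL=1356/2525, mR=-462/2525
sensor matrix S = [[24/25, 120/121], [60/101, 12/25]]; det S = -980352/7638125
solve [mL_A; mL_B] = S·[w00; w01] and [mR_A; mR_B] = S·[w10; w11]:
  w00 = 1/2, w01 = 1/2, w10 = 1/2, w11 = -1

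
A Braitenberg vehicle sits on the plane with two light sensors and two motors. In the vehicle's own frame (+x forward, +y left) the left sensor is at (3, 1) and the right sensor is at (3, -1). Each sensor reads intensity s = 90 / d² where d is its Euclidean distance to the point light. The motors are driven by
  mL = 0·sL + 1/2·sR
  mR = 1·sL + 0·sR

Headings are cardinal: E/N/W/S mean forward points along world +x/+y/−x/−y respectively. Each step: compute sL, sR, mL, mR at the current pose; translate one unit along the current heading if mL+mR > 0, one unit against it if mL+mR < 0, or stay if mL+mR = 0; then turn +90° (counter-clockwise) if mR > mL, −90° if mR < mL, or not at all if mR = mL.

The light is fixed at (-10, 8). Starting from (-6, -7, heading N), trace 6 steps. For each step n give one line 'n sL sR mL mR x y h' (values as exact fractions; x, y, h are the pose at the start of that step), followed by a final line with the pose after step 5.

0 10/17 90/169 45/169 10/17 -6 -7 N
1 45/113 9/17 9/34 45/113 -6 -6 W
2 18/61 90/293 45/293 18/61 -7 -6 S
3 45/116 45/146 45/292 45/116 -7 -7 E
4 10/17 90/169 45/169 10/17 -6 -7 N
5 45/113 9/17 9/34 45/113 -6 -6 W
final -7 -6 S

n=0: pose=(-6,-7,N); sL=10/17, sR=90/169; mL=45/169, mR=10/17; mL+mR=2455/2873 → advance +1; mR−mL=925/2873 → turn +1·90°
n=1: pose=(-6,-6,W); sL=45/113, sR=9/17; mL=9/34, mR=45/113; mL+mR=2547/3842 → advance +1; mR−mL=513/3842 → turn +1·90°
n=2: pose=(-7,-6,S); sL=18/61, sR=90/293; mL=45/293, mR=18/61; mL+mR=8019/17873 → advance +1; mR−mL=2529/17873 → turn +1·90°
n=3: pose=(-7,-7,E); sL=45/116, sR=45/146; mL=45/292, mR=45/116; mL+mR=2295/4234 → advance +1; mR−mL=495/2117 → turn +1·90°
n=4: pose=(-6,-7,N); sL=10/17, sR=90/169; mL=45/169, mR=10/17; mL+mR=2455/2873 → advance +1; mR−mL=925/2873 → turn +1·90°
n=5: pose=(-6,-6,W); sL=45/113, sR=9/17; mL=9/34, mR=45/113; mL+mR=2547/3842 → advance +1; mR−mL=513/3842 → turn +1·90°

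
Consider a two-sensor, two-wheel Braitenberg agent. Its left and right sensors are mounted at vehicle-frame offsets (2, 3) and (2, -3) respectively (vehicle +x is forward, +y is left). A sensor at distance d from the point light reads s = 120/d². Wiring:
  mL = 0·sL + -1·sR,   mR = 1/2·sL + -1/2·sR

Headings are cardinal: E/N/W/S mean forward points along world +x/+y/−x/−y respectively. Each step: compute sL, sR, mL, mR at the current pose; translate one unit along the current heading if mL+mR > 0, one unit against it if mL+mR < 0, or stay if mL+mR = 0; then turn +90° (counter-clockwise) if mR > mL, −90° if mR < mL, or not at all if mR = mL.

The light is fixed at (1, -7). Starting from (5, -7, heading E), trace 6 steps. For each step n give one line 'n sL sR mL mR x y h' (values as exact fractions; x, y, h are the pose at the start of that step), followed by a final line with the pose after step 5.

0 8/3 8/3 -8/3 0 5 -7 E
1 30 3 -3 27/2 4 -7 N
2 24 120/17 -120/17 144/17 4 -6 W
3 60/13 60 -60 -360/13 3 -6 S
4 120/41 120/17 -120/17 -1440/697 3 -5 E
5 6 15/4 -15/4 9/8 2 -5 N
final 2 -6 W

n=0: pose=(5,-7,E); sL=8/3, sR=8/3; mL=-8/3, mR=0; mL+mR=-8/3 → advance -1; mR−mL=8/3 → turn +1·90°
n=1: pose=(4,-7,N); sL=30, sR=3; mL=-3, mR=27/2; mL+mR=21/2 → advance +1; mR−mL=33/2 → turn +1·90°
n=2: pose=(4,-6,W); sL=24, sR=120/17; mL=-120/17, mR=144/17; mL+mR=24/17 → advance +1; mR−mL=264/17 → turn +1·90°
n=3: pose=(3,-6,S); sL=60/13, sR=60; mL=-60, mR=-360/13; mL+mR=-1140/13 → advance -1; mR−mL=420/13 → turn +1·90°
n=4: pose=(3,-5,E); sL=120/41, sR=120/17; mL=-120/17, mR=-1440/697; mL+mR=-6360/697 → advance -1; mR−mL=3480/697 → turn +1·90°
n=5: pose=(2,-5,N); sL=6, sR=15/4; mL=-15/4, mR=9/8; mL+mR=-21/8 → advance -1; mR−mL=39/8 → turn +1·90°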